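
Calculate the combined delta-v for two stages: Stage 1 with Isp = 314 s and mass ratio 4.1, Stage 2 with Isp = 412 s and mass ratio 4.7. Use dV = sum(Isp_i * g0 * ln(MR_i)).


dV1 = 314 * 9.81 * ln(4.1) = 4346.3 m/s
dV2 = 412 * 9.81 * ln(4.7) = 6254.8 m/s
Total dV = 4346.3 + 6254.8 = 10601.1 m/s ~ 10601 m/s

10601 m/s


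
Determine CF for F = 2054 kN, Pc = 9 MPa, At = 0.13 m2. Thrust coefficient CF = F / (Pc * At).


CF = 2054000 / (9e6 * 0.13) = 1.76

1.76


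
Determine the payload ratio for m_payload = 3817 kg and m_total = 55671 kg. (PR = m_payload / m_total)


PR = 3817 / 55671 = 0.0686

0.0686


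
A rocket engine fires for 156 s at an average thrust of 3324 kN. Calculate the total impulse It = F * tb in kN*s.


It = 3324 * 156 = 518544 kN*s

518544 kN*s


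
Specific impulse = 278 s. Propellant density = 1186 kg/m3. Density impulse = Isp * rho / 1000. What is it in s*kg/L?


rho*Isp = 278 * 1186 / 1000 = 330 s*kg/L

330 s*kg/L


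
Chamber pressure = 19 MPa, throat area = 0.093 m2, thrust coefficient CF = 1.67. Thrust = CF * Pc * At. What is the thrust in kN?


F = 1.67 * 19e6 * 0.093 = 2.9509e+06 N = 2950.9 kN

2950.9 kN


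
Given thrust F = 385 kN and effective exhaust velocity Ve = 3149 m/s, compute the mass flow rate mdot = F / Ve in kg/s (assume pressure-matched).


mdot = F / Ve = 385000 / 3149 = 122.3 kg/s

122.3 kg/s


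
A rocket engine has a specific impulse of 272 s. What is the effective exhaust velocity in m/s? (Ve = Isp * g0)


Ve = Isp * g0 = 272 * 9.81 = 2668.3 m/s

2668.3 m/s


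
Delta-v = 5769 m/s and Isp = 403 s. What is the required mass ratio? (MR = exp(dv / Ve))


Ve = 403 * 9.81 = 3953.43 m/s
MR = exp(5769 / 3953.43) = 4.303

4.303


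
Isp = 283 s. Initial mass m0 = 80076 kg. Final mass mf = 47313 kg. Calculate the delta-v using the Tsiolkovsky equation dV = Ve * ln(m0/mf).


Ve = 283 * 9.81 = 2776.23 m/s
dV = 2776.23 * ln(80076/47313) = 1461 m/s

1461 m/s


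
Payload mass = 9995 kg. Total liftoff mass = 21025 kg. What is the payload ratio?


PR = 9995 / 21025 = 0.4754

0.4754


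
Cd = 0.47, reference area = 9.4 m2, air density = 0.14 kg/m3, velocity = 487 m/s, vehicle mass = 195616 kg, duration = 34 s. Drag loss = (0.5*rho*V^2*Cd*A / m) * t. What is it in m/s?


D = 0.5 * 0.14 * 487^2 * 0.47 * 9.4 = 73346.88 N
a = 73346.88 / 195616 = 0.375 m/s2
dV = 0.375 * 34 = 12.7 m/s

12.7 m/s


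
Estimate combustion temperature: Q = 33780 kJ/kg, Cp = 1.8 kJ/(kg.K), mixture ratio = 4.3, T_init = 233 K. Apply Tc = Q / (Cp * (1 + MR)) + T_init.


Tc = 33780 / (1.8 * (1 + 4.3)) + 233 = 3774 K

3774 K


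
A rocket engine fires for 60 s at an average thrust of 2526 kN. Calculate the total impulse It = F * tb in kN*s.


It = 2526 * 60 = 151560 kN*s

151560 kN*s


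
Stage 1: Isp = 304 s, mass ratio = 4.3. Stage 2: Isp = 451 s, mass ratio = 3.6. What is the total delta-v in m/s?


dV1 = 304 * 9.81 * ln(4.3) = 4349.9 m/s
dV2 = 451 * 9.81 * ln(3.6) = 5667.2 m/s
Total dV = 4349.9 + 5667.2 = 10017.1 m/s ~ 10017 m/s

10017 m/s


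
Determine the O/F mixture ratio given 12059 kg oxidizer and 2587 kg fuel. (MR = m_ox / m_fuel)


MR = 12059 / 2587 = 4.66

4.66


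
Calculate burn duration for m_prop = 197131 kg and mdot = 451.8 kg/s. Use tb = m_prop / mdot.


tb = 197131 / 451.8 = 436.3 s

436.3 s


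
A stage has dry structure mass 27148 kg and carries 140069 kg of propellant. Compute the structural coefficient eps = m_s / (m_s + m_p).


eps = 27148 / (27148 + 140069) = 0.1624

0.1624


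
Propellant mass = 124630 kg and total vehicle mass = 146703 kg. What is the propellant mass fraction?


PMF = 124630 / 146703 = 0.85

0.85


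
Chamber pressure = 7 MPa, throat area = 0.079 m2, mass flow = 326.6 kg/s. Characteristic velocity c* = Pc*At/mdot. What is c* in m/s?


c* = 7e6 * 0.079 / 326.6 = 1693 m/s

1693 m/s


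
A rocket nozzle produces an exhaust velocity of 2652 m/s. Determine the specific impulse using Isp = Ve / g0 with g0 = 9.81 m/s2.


Isp = Ve / g0 = 2652 / 9.81 = 270.3 s

270.3 s


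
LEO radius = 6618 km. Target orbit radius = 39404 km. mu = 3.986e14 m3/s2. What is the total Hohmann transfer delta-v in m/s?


V1 = sqrt(mu/r1) = 7760.78 m/s
dV1 = V1*(sqrt(2*r2/(r1+r2)) - 1) = 2394.87 m/s
V2 = sqrt(mu/r2) = 3180.52 m/s
dV2 = V2*(1 - sqrt(2*r1/(r1+r2))) = 1474.86 m/s
Total dV = 3870 m/s

3870 m/s


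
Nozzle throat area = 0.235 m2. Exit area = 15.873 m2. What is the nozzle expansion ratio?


AR = 15.873 / 0.235 = 67.5

67.5


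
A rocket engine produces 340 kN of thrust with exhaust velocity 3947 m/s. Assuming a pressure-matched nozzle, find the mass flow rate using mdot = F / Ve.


mdot = F / Ve = 340000 / 3947 = 86.1 kg/s

86.1 kg/s


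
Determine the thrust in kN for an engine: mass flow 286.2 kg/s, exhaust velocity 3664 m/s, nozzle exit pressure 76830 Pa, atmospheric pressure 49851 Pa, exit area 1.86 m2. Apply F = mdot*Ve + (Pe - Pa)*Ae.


F = 286.2 * 3664 + (76830 - 49851) * 1.86 = 1.0988e+06 N = 1098.8 kN

1098.8 kN


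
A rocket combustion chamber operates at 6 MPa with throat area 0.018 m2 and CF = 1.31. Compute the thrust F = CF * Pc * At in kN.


F = 1.31 * 6e6 * 0.018 = 141480.0 N = 141.5 kN

141.5 kN


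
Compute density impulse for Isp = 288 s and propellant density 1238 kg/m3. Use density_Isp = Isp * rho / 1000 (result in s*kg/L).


rho*Isp = 288 * 1238 / 1000 = 357 s*kg/L

357 s*kg/L


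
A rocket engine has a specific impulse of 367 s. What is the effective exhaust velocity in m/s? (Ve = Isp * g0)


Ve = Isp * g0 = 367 * 9.81 = 3600.3 m/s

3600.3 m/s


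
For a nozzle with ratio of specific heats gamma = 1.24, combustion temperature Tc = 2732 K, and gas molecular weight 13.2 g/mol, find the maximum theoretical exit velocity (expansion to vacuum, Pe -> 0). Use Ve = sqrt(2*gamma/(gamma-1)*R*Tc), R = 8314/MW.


R = 8314 / 13.2 = 629.85 J/(kg.K)
Ve = sqrt(2 * 1.24 / (1.24 - 1) * 629.85 * 2732) = 4217 m/s

4217 m/s


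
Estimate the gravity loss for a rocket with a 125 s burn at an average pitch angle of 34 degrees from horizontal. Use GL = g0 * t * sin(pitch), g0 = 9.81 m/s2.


GL = 9.81 * 125 * sin(34 deg) = 686 m/s

686 m/s


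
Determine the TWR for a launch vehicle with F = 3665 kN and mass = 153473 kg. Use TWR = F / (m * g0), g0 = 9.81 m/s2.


TWR = 3665000 / (153473 * 9.81) = 2.43

2.43


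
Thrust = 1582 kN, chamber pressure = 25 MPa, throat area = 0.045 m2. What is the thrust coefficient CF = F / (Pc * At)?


CF = 1582000 / (25e6 * 0.045) = 1.41

1.41


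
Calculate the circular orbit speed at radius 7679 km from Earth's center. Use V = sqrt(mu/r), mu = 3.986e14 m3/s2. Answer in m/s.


V = sqrt(3.986e14 / 7679000) = 7205 m/s

7205 m/s


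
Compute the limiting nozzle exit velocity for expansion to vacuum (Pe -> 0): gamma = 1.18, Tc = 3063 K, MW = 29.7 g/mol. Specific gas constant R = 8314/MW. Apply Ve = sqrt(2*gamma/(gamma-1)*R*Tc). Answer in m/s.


R = 8314 / 29.7 = 279.93 J/(kg.K)
Ve = sqrt(2 * 1.18 / (1.18 - 1) * 279.93 * 3063) = 3353 m/s

3353 m/s


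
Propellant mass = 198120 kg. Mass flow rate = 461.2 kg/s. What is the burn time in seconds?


tb = 198120 / 461.2 = 429.6 s

429.6 s


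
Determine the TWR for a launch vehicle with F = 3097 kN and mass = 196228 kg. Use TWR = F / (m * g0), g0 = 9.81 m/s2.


TWR = 3097000 / (196228 * 9.81) = 1.61

1.61


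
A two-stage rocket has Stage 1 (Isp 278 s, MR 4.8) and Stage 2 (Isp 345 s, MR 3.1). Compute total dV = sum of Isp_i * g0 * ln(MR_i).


dV1 = 278 * 9.81 * ln(4.8) = 4277.9 m/s
dV2 = 345 * 9.81 * ln(3.1) = 3829.2 m/s
Total dV = 4277.9 + 3829.2 = 8107.1 m/s ~ 8107 m/s

8107 m/s


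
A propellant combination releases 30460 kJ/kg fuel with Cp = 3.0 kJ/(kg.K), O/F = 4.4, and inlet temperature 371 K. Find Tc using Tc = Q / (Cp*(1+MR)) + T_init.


Tc = 30460 / (3.0 * (1 + 4.4)) + 371 = 2251 K

2251 K


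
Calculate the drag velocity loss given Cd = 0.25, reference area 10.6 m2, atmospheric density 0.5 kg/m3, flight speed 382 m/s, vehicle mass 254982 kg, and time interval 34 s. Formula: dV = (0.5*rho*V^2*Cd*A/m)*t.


D = 0.5 * 0.5 * 382^2 * 0.25 * 10.6 = 96674.65 N
a = 96674.65 / 254982 = 0.3791 m/s2
dV = 0.3791 * 34 = 12.9 m/s

12.9 m/s


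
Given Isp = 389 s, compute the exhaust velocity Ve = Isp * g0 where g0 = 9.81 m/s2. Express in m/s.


Ve = Isp * g0 = 389 * 9.81 = 3816.1 m/s

3816.1 m/s


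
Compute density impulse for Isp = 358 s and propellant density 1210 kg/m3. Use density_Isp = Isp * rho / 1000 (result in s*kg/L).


rho*Isp = 358 * 1210 / 1000 = 433 s*kg/L

433 s*kg/L


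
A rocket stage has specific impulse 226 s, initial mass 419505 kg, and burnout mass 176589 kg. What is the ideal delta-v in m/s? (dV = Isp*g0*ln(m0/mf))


Ve = 226 * 9.81 = 2217.06 m/s
dV = 2217.06 * ln(419505/176589) = 1918 m/s

1918 m/s


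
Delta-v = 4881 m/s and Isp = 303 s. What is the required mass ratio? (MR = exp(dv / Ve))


Ve = 303 * 9.81 = 2972.43 m/s
MR = exp(4881 / 2972.43) = 5.166

5.166


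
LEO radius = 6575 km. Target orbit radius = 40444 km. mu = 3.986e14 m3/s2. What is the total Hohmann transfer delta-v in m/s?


V1 = sqrt(mu/r1) = 7786.11 m/s
dV1 = V1*(sqrt(2*r2/(r1+r2)) - 1) = 2426.25 m/s
V2 = sqrt(mu/r2) = 3139.36 m/s
dV2 = V2*(1 - sqrt(2*r1/(r1+r2))) = 1479.14 m/s
Total dV = 3905 m/s

3905 m/s


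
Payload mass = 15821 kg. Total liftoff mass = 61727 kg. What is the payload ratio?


PR = 15821 / 61727 = 0.2563

0.2563


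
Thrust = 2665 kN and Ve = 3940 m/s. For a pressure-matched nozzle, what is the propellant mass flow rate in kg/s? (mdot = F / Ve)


mdot = F / Ve = 2665000 / 3940 = 676.4 kg/s

676.4 kg/s


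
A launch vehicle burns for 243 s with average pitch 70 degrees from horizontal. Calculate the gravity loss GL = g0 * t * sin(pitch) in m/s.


GL = 9.81 * 243 * sin(70 deg) = 2240 m/s

2240 m/s


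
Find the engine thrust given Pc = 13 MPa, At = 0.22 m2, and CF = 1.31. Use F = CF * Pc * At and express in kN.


F = 1.31 * 13e6 * 0.22 = 3.7466e+06 N = 3746.6 kN

3746.6 kN


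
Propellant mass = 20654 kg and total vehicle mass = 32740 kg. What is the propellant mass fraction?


PMF = 20654 / 32740 = 0.631

0.631


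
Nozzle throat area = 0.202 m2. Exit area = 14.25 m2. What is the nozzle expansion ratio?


AR = 14.25 / 0.202 = 70.5

70.5


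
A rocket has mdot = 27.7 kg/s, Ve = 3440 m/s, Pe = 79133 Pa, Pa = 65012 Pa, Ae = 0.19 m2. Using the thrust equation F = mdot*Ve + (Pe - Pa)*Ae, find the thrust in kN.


F = 27.7 * 3440 + (79133 - 65012) * 0.19 = 97971.0 N = 98.0 kN

98.0 kN


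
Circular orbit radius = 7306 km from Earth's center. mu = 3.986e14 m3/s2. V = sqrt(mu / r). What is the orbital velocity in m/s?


V = sqrt(3.986e14 / 7306000) = 7386 m/s

7386 m/s


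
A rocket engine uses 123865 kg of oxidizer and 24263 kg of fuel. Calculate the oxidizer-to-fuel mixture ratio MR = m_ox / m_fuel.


MR = 123865 / 24263 = 5.11

5.11


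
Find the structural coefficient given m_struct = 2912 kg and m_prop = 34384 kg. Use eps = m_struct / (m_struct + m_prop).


eps = 2912 / (2912 + 34384) = 0.0781

0.0781


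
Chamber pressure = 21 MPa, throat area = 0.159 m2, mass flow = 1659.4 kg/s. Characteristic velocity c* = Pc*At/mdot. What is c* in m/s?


c* = 21e6 * 0.159 / 1659.4 = 2012 m/s

2012 m/s


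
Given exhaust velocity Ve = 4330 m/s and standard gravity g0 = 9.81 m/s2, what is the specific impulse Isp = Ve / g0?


Isp = Ve / g0 = 4330 / 9.81 = 441.4 s

441.4 s


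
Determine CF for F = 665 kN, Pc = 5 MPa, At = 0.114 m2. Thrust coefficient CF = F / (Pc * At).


CF = 665000 / (5e6 * 0.114) = 1.17

1.17


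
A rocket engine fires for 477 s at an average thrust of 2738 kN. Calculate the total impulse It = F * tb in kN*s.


It = 2738 * 477 = 1306026 kN*s

1306026 kN*s


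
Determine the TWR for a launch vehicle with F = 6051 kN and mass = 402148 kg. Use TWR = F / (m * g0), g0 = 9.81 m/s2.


TWR = 6051000 / (402148 * 9.81) = 1.53

1.53


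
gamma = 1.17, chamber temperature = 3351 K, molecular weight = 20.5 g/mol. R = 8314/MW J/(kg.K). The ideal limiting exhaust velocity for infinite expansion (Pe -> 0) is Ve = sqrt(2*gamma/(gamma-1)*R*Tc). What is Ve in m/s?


R = 8314 / 20.5 = 405.56 J/(kg.K)
Ve = sqrt(2 * 1.17 / (1.17 - 1) * 405.56 * 3351) = 4325 m/s

4325 m/s


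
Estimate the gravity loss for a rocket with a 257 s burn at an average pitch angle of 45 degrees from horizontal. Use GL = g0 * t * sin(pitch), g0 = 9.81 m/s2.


GL = 9.81 * 257 * sin(45 deg) = 1783 m/s

1783 m/s


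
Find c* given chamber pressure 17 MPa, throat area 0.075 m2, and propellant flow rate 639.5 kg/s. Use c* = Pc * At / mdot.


c* = 17e6 * 0.075 / 639.5 = 1994 m/s

1994 m/s


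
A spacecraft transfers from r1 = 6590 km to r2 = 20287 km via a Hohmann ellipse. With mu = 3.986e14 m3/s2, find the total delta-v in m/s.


V1 = sqrt(mu/r1) = 7777.25 m/s
dV1 = V1*(sqrt(2*r2/(r1+r2)) - 1) = 1778.39 m/s
V2 = sqrt(mu/r2) = 4432.61 m/s
dV2 = V2*(1 - sqrt(2*r1/(r1+r2))) = 1328.57 m/s
Total dV = 3107 m/s

3107 m/s


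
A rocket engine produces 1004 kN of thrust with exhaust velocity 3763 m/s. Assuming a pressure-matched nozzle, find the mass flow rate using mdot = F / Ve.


mdot = F / Ve = 1004000 / 3763 = 266.8 kg/s

266.8 kg/s


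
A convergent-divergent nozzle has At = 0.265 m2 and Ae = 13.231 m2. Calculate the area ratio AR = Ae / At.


AR = 13.231 / 0.265 = 49.9

49.9


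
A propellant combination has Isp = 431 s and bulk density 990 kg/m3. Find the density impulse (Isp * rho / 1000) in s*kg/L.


rho*Isp = 431 * 990 / 1000 = 427 s*kg/L

427 s*kg/L


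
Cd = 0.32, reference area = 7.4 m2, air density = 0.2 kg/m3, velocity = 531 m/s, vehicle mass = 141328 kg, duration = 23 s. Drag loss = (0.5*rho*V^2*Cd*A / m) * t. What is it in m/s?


D = 0.5 * 0.2 * 531^2 * 0.32 * 7.4 = 66768.36 N
a = 66768.36 / 141328 = 0.4724 m/s2
dV = 0.4724 * 23 = 10.9 m/s

10.9 m/s


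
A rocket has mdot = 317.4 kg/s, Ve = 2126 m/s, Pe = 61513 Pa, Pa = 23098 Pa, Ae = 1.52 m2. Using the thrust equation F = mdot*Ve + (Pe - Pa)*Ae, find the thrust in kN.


F = 317.4 * 2126 + (61513 - 23098) * 1.52 = 733183.0 N = 733.2 kN

733.2 kN


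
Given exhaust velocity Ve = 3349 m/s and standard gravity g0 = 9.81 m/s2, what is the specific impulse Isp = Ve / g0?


Isp = Ve / g0 = 3349 / 9.81 = 341.4 s

341.4 s


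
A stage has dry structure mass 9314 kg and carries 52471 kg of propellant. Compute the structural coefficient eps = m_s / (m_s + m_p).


eps = 9314 / (9314 + 52471) = 0.1507

0.1507


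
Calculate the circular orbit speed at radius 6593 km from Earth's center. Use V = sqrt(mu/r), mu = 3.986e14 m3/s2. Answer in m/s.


V = sqrt(3.986e14 / 6593000) = 7775 m/s

7775 m/s


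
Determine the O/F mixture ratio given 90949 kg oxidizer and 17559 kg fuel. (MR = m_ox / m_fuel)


MR = 90949 / 17559 = 5.18

5.18


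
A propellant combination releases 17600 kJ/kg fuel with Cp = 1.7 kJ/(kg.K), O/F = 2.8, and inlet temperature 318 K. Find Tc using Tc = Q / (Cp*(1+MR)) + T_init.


Tc = 17600 / (1.7 * (1 + 2.8)) + 318 = 3042 K

3042 K


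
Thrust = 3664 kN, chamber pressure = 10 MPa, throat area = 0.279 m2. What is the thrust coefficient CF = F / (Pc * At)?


CF = 3664000 / (10e6 * 0.279) = 1.31

1.31


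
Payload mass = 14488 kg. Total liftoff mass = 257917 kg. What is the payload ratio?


PR = 14488 / 257917 = 0.0562

0.0562


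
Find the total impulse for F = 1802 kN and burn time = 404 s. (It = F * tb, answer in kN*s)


It = 1802 * 404 = 728008 kN*s

728008 kN*s


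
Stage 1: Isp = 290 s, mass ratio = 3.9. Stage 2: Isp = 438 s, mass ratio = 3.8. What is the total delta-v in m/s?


dV1 = 290 * 9.81 * ln(3.9) = 3871.8 m/s
dV2 = 438 * 9.81 * ln(3.8) = 5736.2 m/s
Total dV = 3871.8 + 5736.2 = 9608.0 m/s ~ 9608 m/s

9608 m/s


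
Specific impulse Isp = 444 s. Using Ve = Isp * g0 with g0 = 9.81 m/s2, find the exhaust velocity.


Ve = Isp * g0 = 444 * 9.81 = 4355.6 m/s

4355.6 m/s


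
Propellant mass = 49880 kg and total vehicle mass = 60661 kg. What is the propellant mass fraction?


PMF = 49880 / 60661 = 0.822

0.822


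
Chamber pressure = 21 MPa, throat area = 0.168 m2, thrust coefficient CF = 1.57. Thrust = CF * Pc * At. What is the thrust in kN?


F = 1.57 * 21e6 * 0.168 = 5.5390e+06 N = 5539.0 kN

5539.0 kN


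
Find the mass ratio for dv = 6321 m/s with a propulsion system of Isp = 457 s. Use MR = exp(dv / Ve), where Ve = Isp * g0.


Ve = 457 * 9.81 = 4483.17 m/s
MR = exp(6321 / 4483.17) = 4.096

4.096


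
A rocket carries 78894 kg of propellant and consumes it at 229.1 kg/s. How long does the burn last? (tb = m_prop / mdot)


tb = 78894 / 229.1 = 344.4 s

344.4 s


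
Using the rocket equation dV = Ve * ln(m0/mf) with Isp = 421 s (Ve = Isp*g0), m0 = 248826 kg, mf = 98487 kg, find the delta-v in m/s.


Ve = 421 * 9.81 = 4130.01 m/s
dV = 4130.01 * ln(248826/98487) = 3828 m/s

3828 m/s


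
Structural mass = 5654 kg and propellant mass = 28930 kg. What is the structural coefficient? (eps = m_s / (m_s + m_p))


eps = 5654 / (5654 + 28930) = 0.1635

0.1635


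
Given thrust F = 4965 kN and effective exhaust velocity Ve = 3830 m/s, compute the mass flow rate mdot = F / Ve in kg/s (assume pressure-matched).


mdot = F / Ve = 4965000 / 3830 = 1296.3 kg/s

1296.3 kg/s


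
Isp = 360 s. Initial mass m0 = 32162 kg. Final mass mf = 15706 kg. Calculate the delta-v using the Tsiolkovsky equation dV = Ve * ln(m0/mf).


Ve = 360 * 9.81 = 3531.6 m/s
dV = 3531.6 * ln(32162/15706) = 2531 m/s

2531 m/s


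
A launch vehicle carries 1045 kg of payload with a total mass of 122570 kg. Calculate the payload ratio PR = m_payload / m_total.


PR = 1045 / 122570 = 0.0085

0.0085


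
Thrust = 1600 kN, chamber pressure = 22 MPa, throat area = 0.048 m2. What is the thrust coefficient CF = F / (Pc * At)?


CF = 1600000 / (22e6 * 0.048) = 1.52

1.52


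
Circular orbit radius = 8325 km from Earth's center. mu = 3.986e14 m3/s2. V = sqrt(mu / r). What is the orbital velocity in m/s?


V = sqrt(3.986e14 / 8325000) = 6920 m/s

6920 m/s


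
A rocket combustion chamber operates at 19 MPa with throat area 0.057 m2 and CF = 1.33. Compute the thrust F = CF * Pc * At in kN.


F = 1.33 * 19e6 * 0.057 = 1.4404e+06 N = 1440.4 kN

1440.4 kN


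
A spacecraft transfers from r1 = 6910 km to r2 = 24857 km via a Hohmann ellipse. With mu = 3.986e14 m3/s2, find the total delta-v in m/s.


V1 = sqrt(mu/r1) = 7595.03 m/s
dV1 = V1*(sqrt(2*r2/(r1+r2)) - 1) = 1906.22 m/s
V2 = sqrt(mu/r2) = 4004.46 m/s
dV2 = V2*(1 - sqrt(2*r1/(r1+r2))) = 1363.21 m/s
Total dV = 3269 m/s

3269 m/s


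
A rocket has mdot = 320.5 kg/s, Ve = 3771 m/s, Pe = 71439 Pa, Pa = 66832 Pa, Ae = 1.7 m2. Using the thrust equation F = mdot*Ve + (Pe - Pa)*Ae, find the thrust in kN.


F = 320.5 * 3771 + (71439 - 66832) * 1.7 = 1.2164e+06 N = 1216.4 kN

1216.4 kN


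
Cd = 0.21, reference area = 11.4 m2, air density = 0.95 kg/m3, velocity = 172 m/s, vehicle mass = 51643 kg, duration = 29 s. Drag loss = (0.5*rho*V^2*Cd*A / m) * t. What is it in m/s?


D = 0.5 * 0.95 * 172^2 * 0.21 * 11.4 = 33641.45 N
a = 33641.45 / 51643 = 0.6514 m/s2
dV = 0.6514 * 29 = 18.9 m/s

18.9 m/s


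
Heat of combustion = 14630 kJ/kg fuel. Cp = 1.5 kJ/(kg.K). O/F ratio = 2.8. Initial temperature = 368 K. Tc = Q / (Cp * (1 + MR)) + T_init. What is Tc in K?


Tc = 14630 / (1.5 * (1 + 2.8)) + 368 = 2935 K

2935 K


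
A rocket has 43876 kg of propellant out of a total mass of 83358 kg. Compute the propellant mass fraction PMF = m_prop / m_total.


PMF = 43876 / 83358 = 0.526

0.526


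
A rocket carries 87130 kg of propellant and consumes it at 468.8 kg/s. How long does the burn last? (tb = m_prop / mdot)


tb = 87130 / 468.8 = 185.9 s

185.9 s


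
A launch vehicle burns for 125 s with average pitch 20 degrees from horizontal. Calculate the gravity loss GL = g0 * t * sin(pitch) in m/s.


GL = 9.81 * 125 * sin(20 deg) = 419 m/s

419 m/s


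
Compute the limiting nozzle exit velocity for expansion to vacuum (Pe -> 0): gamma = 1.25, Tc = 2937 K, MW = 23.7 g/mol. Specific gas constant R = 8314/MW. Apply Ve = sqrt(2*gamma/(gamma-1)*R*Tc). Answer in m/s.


R = 8314 / 23.7 = 350.8 J/(kg.K)
Ve = sqrt(2 * 1.25 / (1.25 - 1) * 350.8 * 2937) = 3210 m/s

3210 m/s


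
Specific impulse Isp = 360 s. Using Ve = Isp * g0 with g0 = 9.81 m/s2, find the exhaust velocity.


Ve = Isp * g0 = 360 * 9.81 = 3531.6 m/s

3531.6 m/s


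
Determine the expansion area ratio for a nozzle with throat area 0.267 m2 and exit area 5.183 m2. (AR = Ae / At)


AR = 5.183 / 0.267 = 19.4

19.4


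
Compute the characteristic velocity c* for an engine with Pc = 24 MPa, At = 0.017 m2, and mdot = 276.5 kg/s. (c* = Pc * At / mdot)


c* = 24e6 * 0.017 / 276.5 = 1476 m/s

1476 m/s


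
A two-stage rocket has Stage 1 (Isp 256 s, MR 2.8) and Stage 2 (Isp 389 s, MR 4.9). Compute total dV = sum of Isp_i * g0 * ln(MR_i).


dV1 = 256 * 9.81 * ln(2.8) = 2585.7 m/s
dV2 = 389 * 9.81 * ln(4.9) = 6064.7 m/s
Total dV = 2585.7 + 6064.7 = 8650.4 m/s ~ 8650 m/s

8650 m/s


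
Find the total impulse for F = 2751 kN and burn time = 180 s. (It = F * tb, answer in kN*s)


It = 2751 * 180 = 495180 kN*s

495180 kN*s


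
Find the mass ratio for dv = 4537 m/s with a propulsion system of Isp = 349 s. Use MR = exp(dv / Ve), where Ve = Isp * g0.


Ve = 349 * 9.81 = 3423.69 m/s
MR = exp(4537 / 3423.69) = 3.763

3.763


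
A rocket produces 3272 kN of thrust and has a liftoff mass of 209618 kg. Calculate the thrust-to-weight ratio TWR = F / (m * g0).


TWR = 3272000 / (209618 * 9.81) = 1.59

1.59


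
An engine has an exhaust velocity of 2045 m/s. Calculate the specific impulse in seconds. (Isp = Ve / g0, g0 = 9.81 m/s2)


Isp = Ve / g0 = 2045 / 9.81 = 208.5 s

208.5 s


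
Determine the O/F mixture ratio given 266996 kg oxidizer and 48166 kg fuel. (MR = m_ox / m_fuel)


MR = 266996 / 48166 = 5.54

5.54


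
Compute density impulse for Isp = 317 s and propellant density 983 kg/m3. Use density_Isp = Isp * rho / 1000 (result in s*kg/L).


rho*Isp = 317 * 983 / 1000 = 312 s*kg/L

312 s*kg/L


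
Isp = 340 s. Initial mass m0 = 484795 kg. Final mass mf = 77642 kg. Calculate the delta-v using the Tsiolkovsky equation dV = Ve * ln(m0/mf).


Ve = 340 * 9.81 = 3335.4 m/s
dV = 3335.4 * ln(484795/77642) = 6109 m/s

6109 m/s


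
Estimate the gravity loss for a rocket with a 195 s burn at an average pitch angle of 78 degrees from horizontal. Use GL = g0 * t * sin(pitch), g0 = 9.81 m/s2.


GL = 9.81 * 195 * sin(78 deg) = 1871 m/s

1871 m/s


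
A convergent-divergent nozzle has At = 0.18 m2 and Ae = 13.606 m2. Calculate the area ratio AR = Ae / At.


AR = 13.606 / 0.18 = 75.6

75.6


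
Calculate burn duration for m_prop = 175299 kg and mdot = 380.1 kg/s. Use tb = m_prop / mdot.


tb = 175299 / 380.1 = 461.2 s

461.2 s


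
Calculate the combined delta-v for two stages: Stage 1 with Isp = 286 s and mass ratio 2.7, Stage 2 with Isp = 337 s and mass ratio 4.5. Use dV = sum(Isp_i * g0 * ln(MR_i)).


dV1 = 286 * 9.81 * ln(2.7) = 2786.7 m/s
dV2 = 337 * 9.81 * ln(4.5) = 4972.4 m/s
Total dV = 2786.7 + 4972.4 = 7759.1 m/s ~ 7759 m/s

7759 m/s


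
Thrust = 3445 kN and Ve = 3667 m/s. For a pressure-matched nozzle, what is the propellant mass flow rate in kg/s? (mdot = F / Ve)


mdot = F / Ve = 3445000 / 3667 = 939.5 kg/s

939.5 kg/s


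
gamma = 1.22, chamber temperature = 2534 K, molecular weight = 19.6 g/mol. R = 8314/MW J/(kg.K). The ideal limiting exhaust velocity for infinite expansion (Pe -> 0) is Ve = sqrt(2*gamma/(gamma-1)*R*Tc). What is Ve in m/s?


R = 8314 / 19.6 = 424.18 J/(kg.K)
Ve = sqrt(2 * 1.22 / (1.22 - 1) * 424.18 * 2534) = 3453 m/s

3453 m/s


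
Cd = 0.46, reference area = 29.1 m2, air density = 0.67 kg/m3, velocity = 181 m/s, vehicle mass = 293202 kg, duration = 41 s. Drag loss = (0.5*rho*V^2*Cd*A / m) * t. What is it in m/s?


D = 0.5 * 0.67 * 181^2 * 0.46 * 29.1 = 146910.48 N
a = 146910.48 / 293202 = 0.5011 m/s2
dV = 0.5011 * 41 = 20.5 m/s

20.5 m/s


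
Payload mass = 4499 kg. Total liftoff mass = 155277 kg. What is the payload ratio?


PR = 4499 / 155277 = 0.029

0.029


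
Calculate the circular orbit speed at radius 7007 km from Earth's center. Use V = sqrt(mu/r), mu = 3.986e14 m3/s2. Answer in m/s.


V = sqrt(3.986e14 / 7007000) = 7542 m/s

7542 m/s


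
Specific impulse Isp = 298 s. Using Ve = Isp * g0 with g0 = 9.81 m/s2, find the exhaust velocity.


Ve = Isp * g0 = 298 * 9.81 = 2923.4 m/s

2923.4 m/s


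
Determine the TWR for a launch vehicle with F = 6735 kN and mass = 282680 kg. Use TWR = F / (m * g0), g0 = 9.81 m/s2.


TWR = 6735000 / (282680 * 9.81) = 2.43

2.43


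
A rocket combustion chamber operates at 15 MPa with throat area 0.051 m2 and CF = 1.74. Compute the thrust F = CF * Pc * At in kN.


F = 1.74 * 15e6 * 0.051 = 1.3311e+06 N = 1331.1 kN

1331.1 kN


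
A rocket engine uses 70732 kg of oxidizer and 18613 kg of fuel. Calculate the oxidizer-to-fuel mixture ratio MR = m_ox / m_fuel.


MR = 70732 / 18613 = 3.8

3.8


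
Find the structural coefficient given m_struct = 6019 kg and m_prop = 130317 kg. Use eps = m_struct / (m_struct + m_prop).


eps = 6019 / (6019 + 130317) = 0.0441

0.0441


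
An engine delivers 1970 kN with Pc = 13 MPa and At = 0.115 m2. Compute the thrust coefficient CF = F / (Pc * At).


CF = 1970000 / (13e6 * 0.115) = 1.32

1.32


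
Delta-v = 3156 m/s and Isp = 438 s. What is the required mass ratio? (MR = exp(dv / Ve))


Ve = 438 * 9.81 = 4296.78 m/s
MR = exp(3156 / 4296.78) = 2.084

2.084


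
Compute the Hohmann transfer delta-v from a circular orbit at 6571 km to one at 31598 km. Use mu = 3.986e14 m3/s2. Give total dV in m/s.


V1 = sqrt(mu/r1) = 7788.48 m/s
dV1 = V1*(sqrt(2*r2/(r1+r2)) - 1) = 2233.24 m/s
V2 = sqrt(mu/r2) = 3551.72 m/s
dV2 = V2*(1 - sqrt(2*r1/(r1+r2))) = 1467.64 m/s
Total dV = 3701 m/s

3701 m/s


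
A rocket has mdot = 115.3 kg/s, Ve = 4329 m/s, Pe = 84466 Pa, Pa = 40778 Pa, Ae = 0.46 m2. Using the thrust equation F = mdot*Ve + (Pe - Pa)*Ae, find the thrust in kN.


F = 115.3 * 4329 + (84466 - 40778) * 0.46 = 519230.0 N = 519.2 kN

519.2 kN


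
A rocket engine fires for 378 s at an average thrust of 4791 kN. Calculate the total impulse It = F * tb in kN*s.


It = 4791 * 378 = 1810998 kN*s

1810998 kN*s


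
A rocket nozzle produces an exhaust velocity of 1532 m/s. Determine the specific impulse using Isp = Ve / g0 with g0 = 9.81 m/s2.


Isp = Ve / g0 = 1532 / 9.81 = 156.2 s

156.2 s


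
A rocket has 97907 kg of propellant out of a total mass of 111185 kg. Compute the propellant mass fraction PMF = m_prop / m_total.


PMF = 97907 / 111185 = 0.881

0.881


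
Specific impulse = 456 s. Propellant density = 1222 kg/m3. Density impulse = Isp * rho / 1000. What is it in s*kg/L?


rho*Isp = 456 * 1222 / 1000 = 557 s*kg/L

557 s*kg/L


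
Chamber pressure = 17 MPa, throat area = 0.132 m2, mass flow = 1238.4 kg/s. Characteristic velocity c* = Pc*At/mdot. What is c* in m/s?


c* = 17e6 * 0.132 / 1238.4 = 1812 m/s

1812 m/s


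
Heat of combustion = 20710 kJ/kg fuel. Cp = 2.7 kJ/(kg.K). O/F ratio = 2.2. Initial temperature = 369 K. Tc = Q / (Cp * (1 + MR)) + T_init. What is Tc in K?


Tc = 20710 / (2.7 * (1 + 2.2)) + 369 = 2766 K

2766 K


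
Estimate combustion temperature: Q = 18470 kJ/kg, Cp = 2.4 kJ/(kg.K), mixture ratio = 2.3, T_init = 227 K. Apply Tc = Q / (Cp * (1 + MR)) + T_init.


Tc = 18470 / (2.4 * (1 + 2.3)) + 227 = 2559 K

2559 K


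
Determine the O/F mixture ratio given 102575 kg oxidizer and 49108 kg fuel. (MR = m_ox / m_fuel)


MR = 102575 / 49108 = 2.09

2.09


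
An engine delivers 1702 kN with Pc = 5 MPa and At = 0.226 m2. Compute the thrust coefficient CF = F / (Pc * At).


CF = 1702000 / (5e6 * 0.226) = 1.51

1.51


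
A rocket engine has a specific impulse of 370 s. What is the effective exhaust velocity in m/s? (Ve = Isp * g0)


Ve = Isp * g0 = 370 * 9.81 = 3629.7 m/s

3629.7 m/s


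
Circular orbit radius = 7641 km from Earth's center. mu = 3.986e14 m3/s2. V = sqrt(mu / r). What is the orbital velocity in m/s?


V = sqrt(3.986e14 / 7641000) = 7223 m/s

7223 m/s


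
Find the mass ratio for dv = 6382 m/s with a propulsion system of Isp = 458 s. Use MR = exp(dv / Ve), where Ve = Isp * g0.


Ve = 458 * 9.81 = 4492.98 m/s
MR = exp(6382 / 4492.98) = 4.139

4.139


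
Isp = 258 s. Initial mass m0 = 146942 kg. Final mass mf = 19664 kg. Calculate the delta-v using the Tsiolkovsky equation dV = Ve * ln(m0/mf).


Ve = 258 * 9.81 = 2530.98 m/s
dV = 2530.98 * ln(146942/19664) = 5090 m/s

5090 m/s


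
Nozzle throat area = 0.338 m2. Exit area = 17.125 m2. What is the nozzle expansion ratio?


AR = 17.125 / 0.338 = 50.7

50.7


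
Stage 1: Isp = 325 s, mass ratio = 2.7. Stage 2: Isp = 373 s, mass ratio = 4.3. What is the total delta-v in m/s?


dV1 = 325 * 9.81 * ln(2.7) = 3166.7 m/s
dV2 = 373 * 9.81 * ln(4.3) = 5337.3 m/s
Total dV = 3166.7 + 5337.3 = 8504.0 m/s ~ 8504 m/s

8504 m/s


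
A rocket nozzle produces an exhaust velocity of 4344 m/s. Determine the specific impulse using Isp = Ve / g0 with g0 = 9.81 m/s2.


Isp = Ve / g0 = 4344 / 9.81 = 442.8 s

442.8 s


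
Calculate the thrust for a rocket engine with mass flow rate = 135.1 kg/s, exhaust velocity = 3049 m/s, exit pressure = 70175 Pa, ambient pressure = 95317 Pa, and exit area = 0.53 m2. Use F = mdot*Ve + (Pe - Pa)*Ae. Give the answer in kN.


F = 135.1 * 3049 + (70175 - 95317) * 0.53 = 398595.0 N = 398.6 kN

398.6 kN


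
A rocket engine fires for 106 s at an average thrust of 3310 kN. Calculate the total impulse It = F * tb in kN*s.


It = 3310 * 106 = 350860 kN*s

350860 kN*s


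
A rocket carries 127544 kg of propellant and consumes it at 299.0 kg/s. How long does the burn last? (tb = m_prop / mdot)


tb = 127544 / 299.0 = 426.6 s

426.6 s


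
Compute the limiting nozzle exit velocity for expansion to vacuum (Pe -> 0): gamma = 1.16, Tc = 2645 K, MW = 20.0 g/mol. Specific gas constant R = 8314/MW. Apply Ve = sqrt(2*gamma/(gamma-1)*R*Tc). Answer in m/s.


R = 8314 / 20.0 = 415.7 J/(kg.K)
Ve = sqrt(2 * 1.16 / (1.16 - 1) * 415.7 * 2645) = 3993 m/s

3993 m/s


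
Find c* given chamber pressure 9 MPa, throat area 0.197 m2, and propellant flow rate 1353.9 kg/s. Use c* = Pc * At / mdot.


c* = 9e6 * 0.197 / 1353.9 = 1310 m/s

1310 m/s


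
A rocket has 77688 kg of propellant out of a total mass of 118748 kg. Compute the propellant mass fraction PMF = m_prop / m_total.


PMF = 77688 / 118748 = 0.654

0.654


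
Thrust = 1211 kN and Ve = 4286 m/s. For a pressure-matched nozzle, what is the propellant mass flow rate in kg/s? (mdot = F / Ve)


mdot = F / Ve = 1211000 / 4286 = 282.5 kg/s

282.5 kg/s


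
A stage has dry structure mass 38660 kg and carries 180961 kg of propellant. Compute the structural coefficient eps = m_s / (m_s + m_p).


eps = 38660 / (38660 + 180961) = 0.176

0.176


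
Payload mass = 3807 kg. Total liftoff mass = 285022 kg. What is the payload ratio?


PR = 3807 / 285022 = 0.0134

0.0134


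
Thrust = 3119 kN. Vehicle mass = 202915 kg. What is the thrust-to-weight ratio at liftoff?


TWR = 3119000 / (202915 * 9.81) = 1.57

1.57


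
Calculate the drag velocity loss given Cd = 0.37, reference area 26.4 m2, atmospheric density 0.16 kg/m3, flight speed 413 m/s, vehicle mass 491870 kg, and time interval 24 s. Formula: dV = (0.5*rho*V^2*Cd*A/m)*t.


D = 0.5 * 0.16 * 413^2 * 0.37 * 26.4 = 133289.44 N
a = 133289.44 / 491870 = 0.271 m/s2
dV = 0.271 * 24 = 6.5 m/s

6.5 m/s


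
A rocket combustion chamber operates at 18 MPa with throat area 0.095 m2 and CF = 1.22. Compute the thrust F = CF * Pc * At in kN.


F = 1.22 * 18e6 * 0.095 = 2.0862e+06 N = 2086.2 kN

2086.2 kN


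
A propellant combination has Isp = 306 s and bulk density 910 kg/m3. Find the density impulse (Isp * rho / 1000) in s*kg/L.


rho*Isp = 306 * 910 / 1000 = 278 s*kg/L

278 s*kg/L


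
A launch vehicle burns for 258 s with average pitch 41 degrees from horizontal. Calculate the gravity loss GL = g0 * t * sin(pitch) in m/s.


GL = 9.81 * 258 * sin(41 deg) = 1660 m/s

1660 m/s


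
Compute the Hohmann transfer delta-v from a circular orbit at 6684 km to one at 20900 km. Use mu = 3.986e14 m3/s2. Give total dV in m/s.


V1 = sqrt(mu/r1) = 7722.37 m/s
dV1 = V1*(sqrt(2*r2/(r1+r2)) - 1) = 1783.9 m/s
V2 = sqrt(mu/r2) = 4367.12 m/s
dV2 = V2*(1 - sqrt(2*r1/(r1+r2))) = 1326.94 m/s
Total dV = 3111 m/s

3111 m/s


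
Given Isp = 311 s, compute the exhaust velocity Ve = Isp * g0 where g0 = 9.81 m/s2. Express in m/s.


Ve = Isp * g0 = 311 * 9.81 = 3050.9 m/s

3050.9 m/s


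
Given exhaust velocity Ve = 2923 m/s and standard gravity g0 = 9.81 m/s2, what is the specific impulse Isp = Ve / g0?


Isp = Ve / g0 = 2923 / 9.81 = 298.0 s

298.0 s


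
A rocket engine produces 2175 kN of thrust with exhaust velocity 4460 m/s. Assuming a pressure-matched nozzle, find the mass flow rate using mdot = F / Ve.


mdot = F / Ve = 2175000 / 4460 = 487.7 kg/s

487.7 kg/s


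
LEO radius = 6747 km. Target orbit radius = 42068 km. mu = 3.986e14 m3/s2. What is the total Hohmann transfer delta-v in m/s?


V1 = sqrt(mu/r1) = 7686.23 m/s
dV1 = V1*(sqrt(2*r2/(r1+r2)) - 1) = 2404.62 m/s
V2 = sqrt(mu/r2) = 3078.17 m/s
dV2 = V2*(1 - sqrt(2*r1/(r1+r2))) = 1459.77 m/s
Total dV = 3864 m/s

3864 m/s


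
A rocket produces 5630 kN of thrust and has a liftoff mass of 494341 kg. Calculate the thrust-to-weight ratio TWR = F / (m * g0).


TWR = 5630000 / (494341 * 9.81) = 1.16

1.16


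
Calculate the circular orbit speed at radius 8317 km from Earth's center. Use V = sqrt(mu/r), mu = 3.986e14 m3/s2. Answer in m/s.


V = sqrt(3.986e14 / 8317000) = 6923 m/s

6923 m/s


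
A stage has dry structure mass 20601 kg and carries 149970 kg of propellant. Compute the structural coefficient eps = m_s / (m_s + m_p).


eps = 20601 / (20601 + 149970) = 0.1208

0.1208


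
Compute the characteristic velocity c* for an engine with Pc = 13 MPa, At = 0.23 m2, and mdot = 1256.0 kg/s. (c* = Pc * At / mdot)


c* = 13e6 * 0.23 / 1256.0 = 2381 m/s

2381 m/s


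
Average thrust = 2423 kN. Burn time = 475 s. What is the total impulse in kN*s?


It = 2423 * 475 = 1150925 kN*s

1150925 kN*s


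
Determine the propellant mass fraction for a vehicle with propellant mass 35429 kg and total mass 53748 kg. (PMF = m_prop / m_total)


PMF = 35429 / 53748 = 0.659

0.659


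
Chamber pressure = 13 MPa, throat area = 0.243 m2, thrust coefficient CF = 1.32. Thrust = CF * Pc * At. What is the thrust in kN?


F = 1.32 * 13e6 * 0.243 = 4.1699e+06 N = 4169.9 kN

4169.9 kN


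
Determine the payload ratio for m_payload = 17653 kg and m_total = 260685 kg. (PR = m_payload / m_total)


PR = 17653 / 260685 = 0.0677

0.0677


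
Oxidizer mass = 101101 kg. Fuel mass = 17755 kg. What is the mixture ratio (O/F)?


MR = 101101 / 17755 = 5.69

5.69


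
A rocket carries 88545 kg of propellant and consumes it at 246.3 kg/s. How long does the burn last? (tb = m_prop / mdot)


tb = 88545 / 246.3 = 359.5 s

359.5 s


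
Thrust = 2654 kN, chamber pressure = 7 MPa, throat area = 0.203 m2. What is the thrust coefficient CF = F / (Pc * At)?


CF = 2654000 / (7e6 * 0.203) = 1.87

1.87


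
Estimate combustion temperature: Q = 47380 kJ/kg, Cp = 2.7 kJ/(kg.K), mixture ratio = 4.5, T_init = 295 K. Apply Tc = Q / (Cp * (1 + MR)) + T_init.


Tc = 47380 / (2.7 * (1 + 4.5)) + 295 = 3486 K

3486 K


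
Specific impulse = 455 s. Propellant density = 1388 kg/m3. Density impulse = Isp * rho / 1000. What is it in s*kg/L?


rho*Isp = 455 * 1388 / 1000 = 632 s*kg/L

632 s*kg/L


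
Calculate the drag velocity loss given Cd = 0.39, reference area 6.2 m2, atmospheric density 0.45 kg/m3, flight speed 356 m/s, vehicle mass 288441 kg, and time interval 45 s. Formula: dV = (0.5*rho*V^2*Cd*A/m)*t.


D = 0.5 * 0.45 * 356^2 * 0.39 * 6.2 = 68950.72 N
a = 68950.72 / 288441 = 0.239 m/s2
dV = 0.239 * 45 = 10.8 m/s

10.8 m/s


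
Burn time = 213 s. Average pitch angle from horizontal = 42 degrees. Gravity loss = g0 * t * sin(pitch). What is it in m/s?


GL = 9.81 * 213 * sin(42 deg) = 1398 m/s

1398 m/s


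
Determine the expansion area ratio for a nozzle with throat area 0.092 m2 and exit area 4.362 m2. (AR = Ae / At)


AR = 4.362 / 0.092 = 47.4

47.4


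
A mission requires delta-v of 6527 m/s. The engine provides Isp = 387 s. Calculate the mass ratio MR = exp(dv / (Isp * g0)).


Ve = 387 * 9.81 = 3796.47 m/s
MR = exp(6527 / 3796.47) = 5.58

5.58


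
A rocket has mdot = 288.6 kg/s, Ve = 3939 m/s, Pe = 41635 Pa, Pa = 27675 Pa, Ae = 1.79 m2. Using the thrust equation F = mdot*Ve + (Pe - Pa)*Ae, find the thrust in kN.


F = 288.6 * 3939 + (41635 - 27675) * 1.79 = 1.1618e+06 N = 1161.8 kN

1161.8 kN


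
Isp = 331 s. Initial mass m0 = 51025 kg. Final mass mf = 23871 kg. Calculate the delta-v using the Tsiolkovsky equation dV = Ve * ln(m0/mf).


Ve = 331 * 9.81 = 3247.11 m/s
dV = 3247.11 * ln(51025/23871) = 2467 m/s

2467 m/s


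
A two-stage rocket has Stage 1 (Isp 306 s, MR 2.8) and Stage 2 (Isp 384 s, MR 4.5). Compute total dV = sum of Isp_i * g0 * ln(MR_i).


dV1 = 306 * 9.81 * ln(2.8) = 3090.8 m/s
dV2 = 384 * 9.81 * ln(4.5) = 5665.9 m/s
Total dV = 3090.8 + 5665.9 = 8756.7 m/s ~ 8757 m/s

8757 m/s


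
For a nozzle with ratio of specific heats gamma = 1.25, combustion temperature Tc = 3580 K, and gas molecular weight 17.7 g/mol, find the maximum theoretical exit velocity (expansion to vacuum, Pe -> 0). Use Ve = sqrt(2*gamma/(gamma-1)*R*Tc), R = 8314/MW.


R = 8314 / 17.7 = 469.72 J/(kg.K)
Ve = sqrt(2 * 1.25 / (1.25 - 1) * 469.72 * 3580) = 4101 m/s

4101 m/s


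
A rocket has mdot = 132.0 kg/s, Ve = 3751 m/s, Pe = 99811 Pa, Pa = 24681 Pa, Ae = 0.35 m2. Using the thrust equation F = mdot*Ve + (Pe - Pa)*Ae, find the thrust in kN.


F = 132.0 * 3751 + (99811 - 24681) * 0.35 = 521428.0 N = 521.4 kN

521.4 kN


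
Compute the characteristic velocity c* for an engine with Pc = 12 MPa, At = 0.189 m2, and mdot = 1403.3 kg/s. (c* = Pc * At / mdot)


c* = 12e6 * 0.189 / 1403.3 = 1616 m/s

1616 m/s


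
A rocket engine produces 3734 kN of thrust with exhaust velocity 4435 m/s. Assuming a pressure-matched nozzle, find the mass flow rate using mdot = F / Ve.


mdot = F / Ve = 3734000 / 4435 = 841.9 kg/s

841.9 kg/s


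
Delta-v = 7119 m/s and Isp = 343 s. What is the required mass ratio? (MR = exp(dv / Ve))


Ve = 343 * 9.81 = 3364.83 m/s
MR = exp(7119 / 3364.83) = 8.295

8.295


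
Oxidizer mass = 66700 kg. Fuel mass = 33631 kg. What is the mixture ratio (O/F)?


MR = 66700 / 33631 = 1.98

1.98


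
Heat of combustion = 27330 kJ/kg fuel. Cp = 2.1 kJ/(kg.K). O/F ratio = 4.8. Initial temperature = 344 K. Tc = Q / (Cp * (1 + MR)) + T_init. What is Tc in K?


Tc = 27330 / (2.1 * (1 + 4.8)) + 344 = 2588 K

2588 K


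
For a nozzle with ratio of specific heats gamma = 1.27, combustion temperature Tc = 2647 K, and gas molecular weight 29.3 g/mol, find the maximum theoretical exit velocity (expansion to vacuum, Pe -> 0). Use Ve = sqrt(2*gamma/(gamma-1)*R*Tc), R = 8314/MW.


R = 8314 / 29.3 = 283.75 J/(kg.K)
Ve = sqrt(2 * 1.27 / (1.27 - 1) * 283.75 * 2647) = 2658 m/s

2658 m/s
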